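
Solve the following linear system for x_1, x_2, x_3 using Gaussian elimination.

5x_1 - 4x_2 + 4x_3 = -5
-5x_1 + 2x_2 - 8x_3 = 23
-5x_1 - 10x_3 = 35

Forward elimination on [A|b]:
R2 <- R2 - (-1)*R1:  [  0  -2  -4  18 ]
R3 <- R3 - (-1)*R1:  [  0  -4  -6  30 ]
R3 <- R3 - (2)*R2:  [  0   0   2  -6 ]
Row echelon form:
[ 5  -4   4  |  -5 ]
[ 0  -2  -4  |  18 ]
[ 0   0   2  |  -6 ]
Back-substitution:
x_3 = (-6) / 2 = -3
x_2 = (18 - (-4)*(-3)) / -2 = -3
x_1 = (-5 - (-4)*(-3) - (4)*(-3)) / 5 = -1

(-1, -3, -3)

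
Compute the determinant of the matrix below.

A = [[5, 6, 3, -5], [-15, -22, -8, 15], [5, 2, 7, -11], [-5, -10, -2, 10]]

Forward elimination:
R2 <- R2 - (-3)*R1:  [  0  -4   1   0 ]
R3 <- R3 - (1)*R1:  [  0  -4   4  -6 ]
R4 <- R4 - (-1)*R1:  [  0  -4   1   5 ]
R3 <- R3 - (1)*R2:  [  0   0   3  -6 ]
R4 <- R4 - (1)*R2:  [ 0  0  0  5 ]
Upper-triangular form:
[ 5   6  3  -5 ]
[ 0  -4  1   0 ]
[ 0   0  3  -6 ]
[ 0   0  0   5 ]
det(A) = (-1)^0 * (5) * (-4) * (3) * (5) = -300  (0 row swaps -> sign +1)

det(A) = -300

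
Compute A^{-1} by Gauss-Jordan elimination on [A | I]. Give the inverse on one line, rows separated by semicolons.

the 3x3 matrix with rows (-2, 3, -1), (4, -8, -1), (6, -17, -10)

Gauss-Jordan on [A | I]:
R1 <- (1/-2)*R1:  [    1  -3/2   1/2  |  -1/2     0     0 ]
R2 <- R2 - (4)*R1:  [  0  -2  -3  |   2   1   0 ]
R3 <- R3 - (6)*R1:  [   0   -8  -13  |    3    0    1 ]
R2 <- (1/-2)*R2:  [    0     1   3/2  |    -1  -1/2     0 ]
R1 <- R1 - (-3/2)*R2:  [    1     0  11/4  |    -2  -3/4     0 ]
R3 <- R3 - (-8)*R2:  [  0   0  -1  |  -5  -4   1 ]
R3 <- (1/-1)*R3:  [  0   0   1  |   5   4  -1 ]
R1 <- R1 - (11/4)*R3:  [     1      0      0  |  -63/4  -47/4   11/4 ]
R2 <- R2 - (3/2)*R3:  [     0      1      0  |  -17/2  -13/2    3/2 ]
Right block of [I | A^{-1}] is the inverse:
[ -63/4  -47/4  11/4 ]
[ -17/2  -13/2   3/2 ]
[     5      4    -1 ]

inverse = [-63/4 -47/4 11/4; -17/2 -13/2 3/2; 5 4 -1]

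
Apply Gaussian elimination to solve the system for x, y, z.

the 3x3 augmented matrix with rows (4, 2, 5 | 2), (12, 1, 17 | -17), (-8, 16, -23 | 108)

(4, 3, -4)

Forward elimination on [A|b]:
R2 <- R2 - (3)*R1:  [   0   -5    2  -23 ]
R3 <- R3 - (-2)*R1:  [   0   20  -13  112 ]
R3 <- R3 - (-4)*R2:  [  0   0  -5  20 ]
Row echelon form:
[ 4   2   5  |    2 ]
[ 0  -5   2  |  -23 ]
[ 0   0  -5  |   20 ]
Back-substitution:
z = (20) / -5 = -4
y = (-23 - (2)*(-4)) / -5 = 3
x = (2 - (2)*(3) - (5)*(-4)) / 4 = 4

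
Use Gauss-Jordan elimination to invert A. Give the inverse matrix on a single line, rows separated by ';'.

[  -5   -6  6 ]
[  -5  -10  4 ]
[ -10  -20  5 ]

Gauss-Jordan on [A | I]:
R1 <- (1/-5)*R1:  [    1   6/5  -6/5  |  -1/5     0     0 ]
R2 <- R2 - (-5)*R1:  [  0  -4  -2  |  -1   1   0 ]
R3 <- R3 - (-10)*R1:  [  0  -8  -7  |  -2   0   1 ]
R2 <- (1/-4)*R2:  [    0     1   1/2  |   1/4  -1/4     0 ]
R1 <- R1 - (6/5)*R2:  [    1     0  -9/5  |  -1/2  3/10     0 ]
R3 <- R3 - (-8)*R2:  [  0   0  -3  |   0  -2   1 ]
R3 <- (1/-3)*R3:  [    0     0     1  |     0   2/3  -1/3 ]
R1 <- R1 - (-9/5)*R3:  [    1     0     0  |  -1/2   3/2  -3/5 ]
R2 <- R2 - (1/2)*R3:  [     0      1      0  |    1/4  -7/12    1/6 ]
Right block of [I | A^{-1}] is the inverse:
[ -1/2    3/2  -3/5 ]
[  1/4  -7/12   1/6 ]
[    0    2/3  -1/3 ]

inverse = [-1/2 3/2 -3/5; 1/4 -7/12 1/6; 0 2/3 -1/3]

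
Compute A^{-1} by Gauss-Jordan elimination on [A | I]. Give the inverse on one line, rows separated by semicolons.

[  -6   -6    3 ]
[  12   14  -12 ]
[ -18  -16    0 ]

inverse = [-16/3 -4/3 5/6; 6 3/2 -1; 5/3 1/3 -1/3]

Gauss-Jordan on [A | I]:
R1 <- (1/-6)*R1:  [    1     1  -1/2  |  -1/6     0     0 ]
R2 <- R2 - (12)*R1:  [  0   2  -6  |   2   1   0 ]
R3 <- R3 - (-18)*R1:  [  0   2  -9  |  -3   0   1 ]
R2 <- (1/2)*R2:  [   0    1   -3  |    1  1/2    0 ]
R1 <- R1 - (1)*R2:  [    1     0   5/2  |  -7/6  -1/2     0 ]
R3 <- R3 - (2)*R2:  [  0   0  -3  |  -5  -1   1 ]
R3 <- (1/-3)*R3:  [    0     0     1  |   5/3   1/3  -1/3 ]
R1 <- R1 - (5/2)*R3:  [     1      0      0  |  -16/3   -4/3    5/6 ]
R2 <- R2 - (-3)*R3:  [   0    1    0  |    6  3/2   -1 ]
Right block of [I | A^{-1}] is the inverse:
[ -16/3  -4/3   5/6 ]
[     6   3/2    -1 ]
[   5/3   1/3  -1/3 ]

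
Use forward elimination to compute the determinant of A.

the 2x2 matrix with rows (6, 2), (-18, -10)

Forward elimination:
R2 <- R2 - (-3)*R1:  [  0  -4 ]
Upper-triangular form:
[ 6   2 ]
[ 0  -4 ]
det(A) = (-1)^0 * (6) * (-4) = -24  (0 row swaps -> sign +1)

det(A) = -24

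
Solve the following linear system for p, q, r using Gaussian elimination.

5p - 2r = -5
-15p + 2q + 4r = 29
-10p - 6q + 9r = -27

(-3, 2, -5)

Forward elimination on [A|b]:
R2 <- R2 - (-3)*R1:  [  0   2  -2  14 ]
R3 <- R3 - (-2)*R1:  [   0   -6    5  -37 ]
R3 <- R3 - (-3)*R2:  [  0   0  -1   5 ]
Row echelon form:
[ 5  0  -2  |  -5 ]
[ 0  2  -2  |  14 ]
[ 0  0  -1  |   5 ]
Back-substitution:
r = (5) / -1 = -5
q = (14 - (-2)*(-5)) / 2 = 2
p = (-5 - (-2)*(-5)) / 5 = -3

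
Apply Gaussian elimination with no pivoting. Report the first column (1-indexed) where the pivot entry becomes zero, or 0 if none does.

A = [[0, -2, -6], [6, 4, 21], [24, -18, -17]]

first zero-pivot column = 1

Naive forward elimination:
Pivot entry (1,1) is zero but row 2 has 6 in column 1 -> naive elimination stops; a row interchange (e.g. R1 <-> R2) would be required here.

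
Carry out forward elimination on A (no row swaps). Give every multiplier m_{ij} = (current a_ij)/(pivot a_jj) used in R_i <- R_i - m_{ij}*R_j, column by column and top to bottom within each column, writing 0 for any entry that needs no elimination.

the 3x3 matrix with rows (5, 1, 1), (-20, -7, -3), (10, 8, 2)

multipliers: -4, 2, -2

Forward elimination:
R2 <- R2 - (-4)*R1:  [  0  -3   1 ]
R3 <- R3 - (2)*R1:  [ 0  6  0 ]
R3 <- R3 - (-2)*R2:  [ 0  0  2 ]
Multipliers (in order of application): m_{21} = -4, m_{31} = 2, m_{32} = -2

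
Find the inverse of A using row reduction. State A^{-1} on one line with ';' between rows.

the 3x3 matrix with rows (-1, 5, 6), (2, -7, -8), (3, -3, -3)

Gauss-Jordan on [A | I]:
R1 <- (1/-1)*R1:  [  1  -5  -6  |  -1   0   0 ]
R2 <- R2 - (2)*R1:  [ 0  3  4  |  2  1  0 ]
R3 <- R3 - (3)*R1:  [  0  12  15  |   3   0   1 ]
R2 <- (1/3)*R2:  [   0    1  4/3  |  2/3  1/3    0 ]
R1 <- R1 - (-5)*R2:  [   1    0  2/3  |  7/3  5/3    0 ]
R3 <- R3 - (12)*R2:  [  0   0  -1  |  -5  -4   1 ]
R3 <- (1/-1)*R3:  [  0   0   1  |   5   4  -1 ]
R1 <- R1 - (2/3)*R3:  [   1    0    0  |   -1   -1  2/3 ]
R2 <- R2 - (4/3)*R3:  [   0    1    0  |   -6   -5  4/3 ]
Right block of [I | A^{-1}] is the inverse:
[ -1  -1  2/3 ]
[ -6  -5  4/3 ]
[  5   4   -1 ]

inverse = [-1 -1 2/3; -6 -5 4/3; 5 4 -1]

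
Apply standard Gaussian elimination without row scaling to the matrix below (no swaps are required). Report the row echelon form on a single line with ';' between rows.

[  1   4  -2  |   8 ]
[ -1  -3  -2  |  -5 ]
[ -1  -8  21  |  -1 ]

Forward elimination:
R2 <- R2 - (-1)*R1:  [  0   1  -4   3 ]
R3 <- R3 - (-1)*R1:  [  0  -4  19   7 ]
R3 <- R3 - (-4)*R2:  [  0   0   3  19 ]
Row echelon form:
[ 1  4  -2  |   8 ]
[ 0  1  -4  |   3 ]
[ 0  0   3  |  19 ]

REF = [1 4 -2 8; 0 1 -4 3; 0 0 3 19]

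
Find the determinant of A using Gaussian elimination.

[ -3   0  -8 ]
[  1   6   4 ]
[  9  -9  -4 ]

Forward elimination:
R2 <- R2 - (-1/3)*R1:  [   0    6  4/3 ]
R3 <- R3 - (-3)*R1:  [   0   -9  -28 ]
R3 <- R3 - (-3/2)*R2:  [   0    0  -26 ]
Upper-triangular form:
[ -3  0   -8 ]
[  0  6  4/3 ]
[  0  0  -26 ]
det(A) = (-1)^0 * (-3) * (6) * (-26) = 468  (0 row swaps -> sign +1)

det(A) = 468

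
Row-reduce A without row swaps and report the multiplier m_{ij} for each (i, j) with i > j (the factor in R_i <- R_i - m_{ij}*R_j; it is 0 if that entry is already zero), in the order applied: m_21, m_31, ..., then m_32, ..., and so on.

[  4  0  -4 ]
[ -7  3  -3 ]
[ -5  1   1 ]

multipliers: -7/4, -5/4, 1/3

Forward elimination:
R2 <- R2 - (-7/4)*R1:  [   0    3  -10 ]
R3 <- R3 - (-5/4)*R1:  [  0   1  -4 ]
R3 <- R3 - (1/3)*R2:  [    0     0  -2/3 ]
Multipliers (in order of application): m_{21} = -7/4, m_{31} = -5/4, m_{32} = 1/3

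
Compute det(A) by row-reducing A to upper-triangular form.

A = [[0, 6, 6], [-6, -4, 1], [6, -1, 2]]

Forward elimination:
R1 <-> R2   (pivot in column 1 was zero)
[ -6  -4  1 ]
[  0   6  6 ]
[  6  -1  2 ]
R3 <- R3 - (-1)*R1:  [  0  -5   3 ]
R3 <- R3 - (-5/6)*R2:  [ 0  0  8 ]
Upper-triangular form:
[ -6  -4  1 ]
[  0   6  6 ]
[  0   0  8 ]
det(A) = (-1)^1 * (-6) * (6) * (8) = 288  (1 row swap -> sign -1)

det(A) = 288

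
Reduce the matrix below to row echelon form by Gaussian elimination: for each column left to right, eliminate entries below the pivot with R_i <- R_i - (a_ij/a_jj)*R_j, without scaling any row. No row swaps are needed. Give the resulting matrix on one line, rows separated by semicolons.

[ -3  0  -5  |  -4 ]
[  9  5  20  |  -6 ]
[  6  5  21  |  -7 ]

REF = [-3 0 -5 -4; 0 5 5 -18; 0 0 6 3]

Forward elimination:
R2 <- R2 - (-3)*R1:  [   0    5    5  -18 ]
R3 <- R3 - (-2)*R1:  [   0    5   11  -15 ]
R3 <- R3 - (1)*R2:  [ 0  0  6  3 ]
Row echelon form:
[ -3  0  -5  |   -4 ]
[  0  5   5  |  -18 ]
[  0  0   6  |    3 ]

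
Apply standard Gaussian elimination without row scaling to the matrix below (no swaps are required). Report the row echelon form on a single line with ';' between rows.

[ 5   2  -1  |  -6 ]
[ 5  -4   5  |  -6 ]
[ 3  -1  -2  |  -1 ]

Forward elimination:
R2 <- R2 - (1)*R1:  [  0  -6   6   0 ]
R3 <- R3 - (3/5)*R1:  [     0  -11/5   -7/5   13/5 ]
R3 <- R3 - (11/30)*R2:  [     0      0  -18/5   13/5 ]
Row echelon form:
[ 5   2     -1  |    -6 ]
[ 0  -6      6  |     0 ]
[ 0   0  -18/5  |  13/5 ]

REF = [5 2 -1 -6; 0 -6 6 0; 0 0 -18/5 13/5]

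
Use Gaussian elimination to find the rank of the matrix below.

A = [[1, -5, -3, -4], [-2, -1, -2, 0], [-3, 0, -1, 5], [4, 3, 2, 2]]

rank(A) = 4

Row reduction:
R2 <- R2 - (-2)*R1:  [   0  -11   -8   -8 ]
R3 <- R3 - (-3)*R1:  [   0  -15  -10   -7 ]
R4 <- R4 - (4)*R1:  [  0  23  14  18 ]
R3 <- R3 - (15/11)*R2:  [     0      0  10/11  43/11 ]
R4 <- R4 - (-23/11)*R2:  [      0       0  -30/11   14/11 ]
R4 <- R4 - (-3)*R3:  [  0   0   0  13 ]
Row echelon form:
[ 1   -5     -3     -4 ]
[ 0  -11     -8     -8 ]
[ 0    0  10/11  43/11 ]
[ 0    0      0     13 ]
Nonzero rows / pivot columns: 4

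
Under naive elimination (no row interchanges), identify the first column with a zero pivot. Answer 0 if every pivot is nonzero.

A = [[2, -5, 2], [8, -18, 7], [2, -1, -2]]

Naive forward elimination:
R2 <- R2 - (4)*R1:  [  0   2  -1 ]
R3 <- R3 - (1)*R1:  [  0   4  -4 ]
R3 <- R3 - (2)*R2:  [  0   0  -2 ]
All pivots nonzero; naive elimination completes without hitting a zero pivot.

first zero-pivot column = 0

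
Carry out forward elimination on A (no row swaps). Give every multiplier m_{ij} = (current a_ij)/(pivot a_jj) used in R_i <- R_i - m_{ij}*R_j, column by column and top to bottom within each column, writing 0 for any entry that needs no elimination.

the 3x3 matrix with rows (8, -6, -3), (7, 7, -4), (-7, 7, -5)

Forward elimination:
R2 <- R2 - (7/8)*R1:  [     0   49/4  -11/8 ]
R3 <- R3 - (-7/8)*R1:  [     0    7/4  -61/8 ]
R3 <- R3 - (1/7)*R2:  [     0      0  -52/7 ]
Multipliers (in order of application): m_{21} = 7/8, m_{31} = -7/8, m_{32} = 1/7

multipliers: 7/8, -7/8, 1/7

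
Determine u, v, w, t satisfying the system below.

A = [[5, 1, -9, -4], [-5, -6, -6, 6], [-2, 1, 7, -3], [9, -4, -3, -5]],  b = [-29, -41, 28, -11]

(1, 2, 4, 0)

Forward elimination on [A|b]:
R2 <- R2 - (-1)*R1:  [   0   -5  -15    2  -70 ]
R3 <- R3 - (-2/5)*R1:  [     0    7/5   17/5  -23/5   82/5 ]
R4 <- R4 - (9/5)*R1:  [     0  -29/5   66/5   11/5  206/5 ]
R3 <- R3 - (-7/25)*R2:  [       0        0     -4/5  -101/25    -16/5 ]
R4 <- R4 - (29/25)*R2:  [     0      0  153/5  -3/25  612/5 ]
R4 <- R4 - (-153/4)*R3:  [        0         0         0  -3093/20         0 ]
Row echelon form:
[ 5   1    -9        -4  |    -29 ]
[ 0  -5   -15         2  |    -70 ]
[ 0   0  -4/5   -101/25  |  -16/5 ]
[ 0   0     0  -3093/20  |      0 ]
Back-substitution:
t = (0) / (-3093/20) = 0
w = (-16/5 - (-101/25)*(0)) / (-4/5) = 4
v = (-70 - (-15)*(4) - (2)*(0)) / -5 = 2
u = (-29 - (1)*(2) - (-9)*(4) - (-4)*(0)) / 5 = 1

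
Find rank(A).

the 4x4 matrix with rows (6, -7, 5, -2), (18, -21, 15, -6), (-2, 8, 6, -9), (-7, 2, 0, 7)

Row reduction:
R2 <- R2 - (3)*R1:  [ 0  0  0  0 ]
R3 <- R3 - (-1/3)*R1:  [     0   17/3   23/3  -29/3 ]
R4 <- R4 - (-7/6)*R1:  [     0  -37/6   35/6   14/3 ]
R2 <-> R3   (pivot in column 2 was zero)
[ 6     -7     5     -2 ]
[ 0   17/3  23/3  -29/3 ]
[ 0      0     0      0 ]
[ 0  -37/6  35/6   14/3 ]
R4 <- R4 - (-37/34)*R2:  [       0        0   241/17  -199/34 ]
R3 <-> R4   (pivot in column 3 was zero)
[ 6    -7       5       -2 ]
[ 0  17/3    23/3    -29/3 ]
[ 0     0  241/17  -199/34 ]
[ 0     0       0        0 ]
Row echelon form:
[ 6    -7       5       -2 ]
[ 0  17/3    23/3    -29/3 ]
[ 0     0  241/17  -199/34 ]
[ 0     0       0        0 ]
Nonzero rows / pivot columns: 3

rank(A) = 3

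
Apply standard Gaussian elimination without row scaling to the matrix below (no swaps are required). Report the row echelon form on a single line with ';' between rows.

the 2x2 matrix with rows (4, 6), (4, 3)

Forward elimination:
R2 <- R2 - (1)*R1:  [  0  -3 ]
Row echelon form:
[ 4   6 ]
[ 0  -3 ]

REF = [4 6; 0 -3]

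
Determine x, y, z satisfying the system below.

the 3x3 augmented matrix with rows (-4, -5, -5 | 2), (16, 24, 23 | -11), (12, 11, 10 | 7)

Forward elimination on [A|b]:
R2 <- R2 - (-4)*R1:  [  0   4   3  -3 ]
R3 <- R3 - (-3)*R1:  [  0  -4  -5  13 ]
R3 <- R3 - (-1)*R2:  [  0   0  -2  10 ]
Row echelon form:
[ -4  -5  -5  |   2 ]
[  0   4   3  |  -3 ]
[  0   0  -2  |  10 ]
Back-substitution:
z = (10) / -2 = -5
y = (-3 - (3)*(-5)) / 4 = 3
x = (2 - (-5)*(3) - (-5)*(-5)) / -4 = 2

(2, 3, -5)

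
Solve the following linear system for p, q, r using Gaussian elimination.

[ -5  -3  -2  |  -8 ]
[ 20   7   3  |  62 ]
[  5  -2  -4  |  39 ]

(5, -5, -1)

Forward elimination on [A|b]:
R2 <- R2 - (-4)*R1:  [  0  -5  -5  30 ]
R3 <- R3 - (-1)*R1:  [  0  -5  -6  31 ]
R3 <- R3 - (1)*R2:  [  0   0  -1   1 ]
Row echelon form:
[ -5  -3  -2  |  -8 ]
[  0  -5  -5  |  30 ]
[  0   0  -1  |   1 ]
Back-substitution:
r = (1) / -1 = -1
q = (30 - (-5)*(-1)) / -5 = -5
p = (-8 - (-3)*(-5) - (-2)*(-1)) / -5 = 5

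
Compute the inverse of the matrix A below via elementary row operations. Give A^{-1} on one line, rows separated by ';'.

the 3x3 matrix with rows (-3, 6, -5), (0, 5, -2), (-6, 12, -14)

inverse = [-23/30 2/5 13/60; 1/5 1/5 -1/10; 1/2 0 -1/4]

Gauss-Jordan on [A | I]:
R1 <- (1/-3)*R1:  [    1    -2   5/3  |  -1/3     0     0 ]
R3 <- R3 - (-6)*R1:  [  0   0  -4  |  -2   0   1 ]
R2 <- (1/5)*R2:  [    0     1  -2/5  |     0   1/5     0 ]
R1 <- R1 - (-2)*R2:  [     1      0  13/15  |   -1/3    2/5      0 ]
R3 <- (1/-4)*R3:  [    0     0     1  |   1/2     0  -1/4 ]
R1 <- R1 - (13/15)*R3:  [      1       0       0  |  -23/30     2/5   13/60 ]
R2 <- R2 - (-2/5)*R3:  [     0      1      0  |    1/5    1/5  -1/10 ]
Right block of [I | A^{-1}] is the inverse:
[ -23/30  2/5  13/60 ]
[    1/5  1/5  -1/10 ]
[    1/2    0   -1/4 ]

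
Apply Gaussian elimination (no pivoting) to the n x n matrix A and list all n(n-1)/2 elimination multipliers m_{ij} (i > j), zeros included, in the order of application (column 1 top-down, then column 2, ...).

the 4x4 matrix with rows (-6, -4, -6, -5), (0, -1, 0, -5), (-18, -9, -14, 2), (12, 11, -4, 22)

Forward elimination:
R2: entry in column 1 is already 0 -> m_{21} = 0 (no row operation needed)
R3 <- R3 - (3)*R1:  [  0   3   4  17 ]
R4 <- R4 - (-2)*R1:  [   0    3  -16   12 ]
R3 <- R3 - (-3)*R2:  [ 0  0  4  2 ]
R4 <- R4 - (-3)*R2:  [   0    0  -16   -3 ]
R4 <- R4 - (-4)*R3:  [ 0  0  0  5 ]
Multipliers (in order of application): m_{21} = 0, m_{31} = 3, m_{41} = -2, m_{32} = -3, m_{42} = -3, m_{43} = -4

multipliers: 0, 3, -2, -3, -3, -4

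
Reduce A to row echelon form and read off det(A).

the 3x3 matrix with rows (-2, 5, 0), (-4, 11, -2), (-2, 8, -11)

Forward elimination:
R2 <- R2 - (2)*R1:  [  0   1  -2 ]
R3 <- R3 - (1)*R1:  [   0    3  -11 ]
R3 <- R3 - (3)*R2:  [  0   0  -5 ]
Upper-triangular form:
[ -2  5   0 ]
[  0  1  -2 ]
[  0  0  -5 ]
det(A) = (-1)^0 * (-2) * (1) * (-5) = 10  (0 row swaps -> sign +1)

det(A) = 10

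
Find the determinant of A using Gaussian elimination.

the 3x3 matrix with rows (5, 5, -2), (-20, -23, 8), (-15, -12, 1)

Forward elimination:
R2 <- R2 - (-4)*R1:  [  0  -3   0 ]
R3 <- R3 - (-3)*R1:  [  0   3  -5 ]
R3 <- R3 - (-1)*R2:  [  0   0  -5 ]
Upper-triangular form:
[ 5   5  -2 ]
[ 0  -3   0 ]
[ 0   0  -5 ]
det(A) = (-1)^0 * (5) * (-3) * (-5) = 75  (0 row swaps -> sign +1)

det(A) = 75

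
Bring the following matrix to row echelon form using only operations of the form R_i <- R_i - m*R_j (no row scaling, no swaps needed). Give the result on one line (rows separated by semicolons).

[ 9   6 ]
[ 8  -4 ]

Forward elimination:
R2 <- R2 - (8/9)*R1:  [     0  -28/3 ]
Row echelon form:
[ 9      6 ]
[ 0  -28/3 ]

REF = [9 6; 0 -28/3]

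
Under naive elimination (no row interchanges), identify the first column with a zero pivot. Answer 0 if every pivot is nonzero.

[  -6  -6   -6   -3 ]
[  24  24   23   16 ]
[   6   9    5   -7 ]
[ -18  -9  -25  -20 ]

first zero-pivot column = 2

Naive forward elimination:
R2 <- R2 - (-4)*R1:  [  0   0  -1   4 ]
R3 <- R3 - (-1)*R1:  [   0    3   -1  -10 ]
R4 <- R4 - (3)*R1:  [   0    9   -7  -11 ]
Matrix at this point:
[ -6  -6  -6   -3 ]
[  0   0  -1    4 ]
[  0   3  -1  -10 ]
[  0   9  -7  -11 ]
Pivot entry (2,2) is zero but row 3 has 3 in column 2 -> naive elimination stops; a row interchange (e.g. R2 <-> R3) would be required here.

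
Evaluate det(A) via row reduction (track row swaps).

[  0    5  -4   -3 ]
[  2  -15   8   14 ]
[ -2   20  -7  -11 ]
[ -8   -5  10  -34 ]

det(A) = 250

Forward elimination:
R1 <-> R2   (pivot in column 1 was zero)
[  2  -15   8   14 ]
[  0    5  -4   -3 ]
[ -2   20  -7  -11 ]
[ -8   -5  10  -34 ]
R3 <- R3 - (-1)*R1:  [ 0  5  1  3 ]
R4 <- R4 - (-4)*R1:  [   0  -65   42   22 ]
R3 <- R3 - (1)*R2:  [ 0  0  5  6 ]
R4 <- R4 - (-13)*R2:  [   0    0  -10  -17 ]
R4 <- R4 - (-2)*R3:  [  0   0   0  -5 ]
Upper-triangular form:
[ 2  -15   8  14 ]
[ 0    5  -4  -3 ]
[ 0    0   5   6 ]
[ 0    0   0  -5 ]
det(A) = (-1)^1 * (2) * (5) * (5) * (-5) = 250  (1 row swap -> sign -1)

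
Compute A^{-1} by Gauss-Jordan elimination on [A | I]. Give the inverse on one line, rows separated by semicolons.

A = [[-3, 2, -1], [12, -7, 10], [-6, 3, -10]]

inverse = [20/3 17/6 13/6; 10 4 3; -1 -1/2 -1/2]

Gauss-Jordan on [A | I]:
R1 <- (1/-3)*R1:  [    1  -2/3   1/3  |  -1/3     0     0 ]
R2 <- R2 - (12)*R1:  [ 0  1  6  |  4  1  0 ]
R3 <- R3 - (-6)*R1:  [  0  -1  -8  |  -2   0   1 ]
R1 <- R1 - (-2/3)*R2:  [    1     0  13/3  |   7/3   2/3     0 ]
R3 <- R3 - (-1)*R2:  [  0   0  -2  |   2   1   1 ]
R3 <- (1/-2)*R3:  [    0     0     1  |    -1  -1/2  -1/2 ]
R1 <- R1 - (13/3)*R3:  [    1     0     0  |  20/3  17/6  13/6 ]
R2 <- R2 - (6)*R3:  [  0   1   0  |  10   4   3 ]
Right block of [I | A^{-1}] is the inverse:
[ 20/3  17/6  13/6 ]
[   10     4     3 ]
[   -1  -1/2  -1/2 ]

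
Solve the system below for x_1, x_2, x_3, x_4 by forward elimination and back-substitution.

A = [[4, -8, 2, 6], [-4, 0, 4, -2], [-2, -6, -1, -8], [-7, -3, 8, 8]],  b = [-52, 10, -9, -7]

Forward elimination on [A|b]:
R2 <- R2 - (-1)*R1:  [   0   -8    6    4  -42 ]
R3 <- R3 - (-1/2)*R1:  [   0  -10    0   -5  -35 ]
R4 <- R4 - (-7/4)*R1:  [    0   -17  23/2  37/2   -98 ]
R3 <- R3 - (5/4)*R2:  [     0      0  -15/2    -10   35/2 ]
R4 <- R4 - (17/8)*R2:  [     0      0   -5/4     10  -35/4 ]
R4 <- R4 - (1/6)*R3:  [     0      0      0   35/3  -35/3 ]
Row echelon form:
[ 4  -8      2     6  |    -52 ]
[ 0  -8      6     4  |    -42 ]
[ 0   0  -15/2   -10  |   35/2 ]
[ 0   0      0  35/3  |  -35/3 ]
Back-substitution:
x_4 = (-35/3) / (35/3) = -1
x_3 = (35/2 - (-10)*(-1)) / (-15/2) = -1
x_2 = (-42 - (6)*(-1) - (4)*(-1)) / -8 = 4
x_1 = (-52 - (-8)*(4) - (2)*(-1) - (6)*(-1)) / 4 = -3

(-3, 4, -1, -1)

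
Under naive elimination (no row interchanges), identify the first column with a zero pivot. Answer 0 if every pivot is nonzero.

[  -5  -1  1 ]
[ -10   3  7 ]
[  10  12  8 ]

Naive forward elimination:
R2 <- R2 - (2)*R1:  [ 0  5  5 ]
R3 <- R3 - (-2)*R1:  [  0  10  10 ]
R3 <- R3 - (2)*R2:  [ 0  0  0 ]
Matrix at this point:
[ -5  -1  1 ]
[  0   5  5 ]
[  0   0  0 ]
Pivot entry (3,3) in the last row is zero and there are no rows below to swap with -> zero pivot in column 3 (A is singular).

first zero-pivot column = 3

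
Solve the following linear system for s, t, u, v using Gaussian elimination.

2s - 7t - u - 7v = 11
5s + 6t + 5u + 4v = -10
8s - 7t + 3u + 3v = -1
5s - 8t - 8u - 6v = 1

(-1, -1, 1, -1)

Forward elimination on [A|b]:
R2 <- R2 - (5/2)*R1:  [     0   47/2   15/2   43/2  -75/2 ]
R3 <- R3 - (4)*R1:  [   0   21    7   31  -45 ]
R4 <- R4 - (5/2)*R1:  [     0   19/2  -11/2   23/2  -53/2 ]
R3 <- R3 - (42/47)*R2:  [       0        0    14/47   554/47  -540/47 ]
R4 <- R4 - (19/47)*R2:  [       0        0  -401/47   132/47  -533/47 ]
R4 <- R4 - (-401/14)*R3:  [       0        0        0   2383/7  -2383/7 ]
Row echelon form:
[ 2    -7     -1      -7  |       11 ]
[ 0  47/2   15/2    43/2  |    -75/2 ]
[ 0     0  14/47  554/47  |  -540/47 ]
[ 0     0      0  2383/7  |  -2383/7 ]
Back-substitution:
v = (-2383/7) / (2383/7) = -1
u = (-540/47 - (554/47)*(-1)) / (14/47) = 1
t = (-75/2 - (15/2)*(1) - (43/2)*(-1)) / (47/2) = -1
s = (11 - (-7)*(-1) - (-1)*(1) - (-7)*(-1)) / 2 = -1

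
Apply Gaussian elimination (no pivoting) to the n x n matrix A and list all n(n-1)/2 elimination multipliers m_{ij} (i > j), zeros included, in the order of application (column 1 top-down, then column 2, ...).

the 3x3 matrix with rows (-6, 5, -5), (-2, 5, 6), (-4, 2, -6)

multipliers: 1/3, 2/3, -2/5

Forward elimination:
R2 <- R2 - (1/3)*R1:  [    0  10/3  23/3 ]
R3 <- R3 - (2/3)*R1:  [    0  -4/3  -8/3 ]
R3 <- R3 - (-2/5)*R2:  [   0    0  2/5 ]
Multipliers (in order of application): m_{21} = 1/3, m_{31} = 2/3, m_{32} = -2/5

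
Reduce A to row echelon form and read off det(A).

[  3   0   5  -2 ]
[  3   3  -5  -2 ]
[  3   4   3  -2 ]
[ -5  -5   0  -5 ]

Forward elimination:
R2 <- R2 - (1)*R1:  [   0    3  -10    0 ]
R3 <- R3 - (1)*R1:  [  0   4  -2   0 ]
R4 <- R4 - (-5/3)*R1:  [     0     -5   25/3  -25/3 ]
R3 <- R3 - (4/3)*R2:  [    0     0  34/3     0 ]
R4 <- R4 - (-5/3)*R2:  [     0      0  -25/3  -25/3 ]
R4 <- R4 - (-25/34)*R3:  [     0      0      0  -25/3 ]
Upper-triangular form:
[ 3  0     5     -2 ]
[ 0  3   -10      0 ]
[ 0  0  34/3      0 ]
[ 0  0     0  -25/3 ]
det(A) = (-1)^0 * (3) * (3) * (34/3) * (-25/3) = -850  (0 row swaps -> sign +1)

det(A) = -850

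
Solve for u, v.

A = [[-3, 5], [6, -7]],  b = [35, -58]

Forward elimination on [A|b]:
R2 <- R2 - (-2)*R1:  [  0   3  12 ]
Row echelon form:
[ -3  5  |  35 ]
[  0  3  |  12 ]
Back-substitution:
v = (12) / 3 = 4
u = (35 - (5)*(4)) / -3 = -5

(-5, 4)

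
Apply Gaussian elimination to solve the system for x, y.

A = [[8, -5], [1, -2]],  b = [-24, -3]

(-3, 0)

Forward elimination on [A|b]:
R2 <- R2 - (1/8)*R1:  [     0  -11/8      0 ]
Row echelon form:
[ 8     -5  |  -24 ]
[ 0  -11/8  |    0 ]
Back-substitution:
y = (0) / (-11/8) = 0
x = (-24 - (-5)*(0)) / 8 = -3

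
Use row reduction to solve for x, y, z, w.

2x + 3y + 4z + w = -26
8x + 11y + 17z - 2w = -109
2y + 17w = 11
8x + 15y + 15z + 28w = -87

(-5, -3, -2, 1)

Forward elimination on [A|b]:
R2 <- R2 - (4)*R1:  [  0  -1   1  -6  -5 ]
R4 <- R4 - (4)*R1:  [  0   3  -1  24  17 ]
R3 <- R3 - (-2)*R2:  [ 0  0  2  5  1 ]
R4 <- R4 - (-3)*R2:  [ 0  0  2  6  2 ]
R4 <- R4 - (1)*R3:  [ 0  0  0  1  1 ]
Row echelon form:
[ 2   3  4   1  |  -26 ]
[ 0  -1  1  -6  |   -5 ]
[ 0   0  2   5  |    1 ]
[ 0   0  0   1  |    1 ]
Back-substitution:
w = (1) / 1 = 1
z = (1 - (5)*(1)) / 2 = -2
y = (-5 - (1)*(-2) - (-6)*(1)) / -1 = -3
x = (-26 - (3)*(-3) - (4)*(-2) - (1)*(1)) / 2 = -5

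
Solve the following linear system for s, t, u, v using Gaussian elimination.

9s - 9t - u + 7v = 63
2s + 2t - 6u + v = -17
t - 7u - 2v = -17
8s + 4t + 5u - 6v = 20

(3, -5, 2, -1)

Forward elimination on [A|b]:
R2 <- R2 - (2/9)*R1:  [     0      4  -52/9   -5/9    -31 ]
R4 <- R4 - (8/9)*R1:  [      0      12    53/9  -110/9     -36 ]
R3 <- R3 - (1/4)*R2:  [      0       0   -50/9  -67/36   -37/4 ]
R4 <- R4 - (3)*R2:  [     0      0  209/9  -95/9     57 ]
R4 <- R4 - (-209/50)*R3:  [         0          0          0  -3667/200   3667/200 ]
Row echelon form:
[ 9  -9     -1          7  |        63 ]
[ 0   4  -52/9       -5/9  |       -31 ]
[ 0   0  -50/9     -67/36  |     -37/4 ]
[ 0   0      0  -3667/200  |  3667/200 ]
Back-substitution:
v = (3667/200) / (-3667/200) = -1
u = (-37/4 - (-67/36)*(-1)) / (-50/9) = 2
t = (-31 - (-52/9)*(2) - (-5/9)*(-1)) / 4 = -5
s = (63 - (-9)*(-5) - (-1)*(2) - (7)*(-1)) / 9 = 3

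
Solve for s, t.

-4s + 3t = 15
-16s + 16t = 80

Forward elimination on [A|b]:
R2 <- R2 - (4)*R1:  [  0   4  20 ]
Row echelon form:
[ -4  3  |  15 ]
[  0  4  |  20 ]
Back-substitution:
t = (20) / 4 = 5
s = (15 - (3)*(5)) / -4 = 0

(0, 5)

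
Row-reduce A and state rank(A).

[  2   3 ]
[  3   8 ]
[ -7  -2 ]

rank(A) = 2

Row reduction:
R2 <- R2 - (3/2)*R1:  [   0  7/2 ]
R3 <- R3 - (-7/2)*R1:  [    0  17/2 ]
R3 <- R3 - (17/7)*R2:  [ 0  0 ]
Row echelon form:
[ 2    3 ]
[ 0  7/2 ]
[ 0    0 ]
Nonzero rows / pivot columns: 2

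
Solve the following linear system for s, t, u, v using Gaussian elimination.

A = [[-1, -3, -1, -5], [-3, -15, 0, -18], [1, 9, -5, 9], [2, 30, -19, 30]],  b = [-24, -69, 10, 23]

(-1, 0, 5, 4)

Forward elimination on [A|b]:
R2 <- R2 - (3)*R1:  [  0  -6   3  -3   3 ]
R3 <- R3 - (-1)*R1:  [   0    6   -6    4  -14 ]
R4 <- R4 - (-2)*R1:  [   0   24  -21   20  -25 ]
R3 <- R3 - (-1)*R2:  [   0    0   -3    1  -11 ]
R4 <- R4 - (-4)*R2:  [   0    0   -9    8  -13 ]
R4 <- R4 - (3)*R3:  [  0   0   0   5  20 ]
Row echelon form:
[ -1  -3  -1  -5  |  -24 ]
[  0  -6   3  -3  |    3 ]
[  0   0  -3   1  |  -11 ]
[  0   0   0   5  |   20 ]
Back-substitution:
v = (20) / 5 = 4
u = (-11 - (1)*(4)) / -3 = 5
t = (3 - (3)*(5) - (-3)*(4)) / -6 = 0
s = (-24 - (-3)*(0) - (-1)*(5) - (-5)*(4)) / -1 = -1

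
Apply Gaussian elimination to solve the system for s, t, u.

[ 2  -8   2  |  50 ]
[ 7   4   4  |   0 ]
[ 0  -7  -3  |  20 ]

Forward elimination on [A|b]:
R2 <- R2 - (7/2)*R1:  [    0    32    -3  -175 ]
R3 <- R3 - (-7/32)*R2:  [       0        0  -117/32  -585/32 ]
Row echelon form:
[ 2  -8        2  |       50 ]
[ 0  32       -3  |     -175 ]
[ 0   0  -117/32  |  -585/32 ]
Back-substitution:
u = (-585/32) / (-117/32) = 5
t = (-175 - (-3)*(5)) / 32 = -5
s = (50 - (-8)*(-5) - (2)*(5)) / 2 = 0

(0, -5, 5)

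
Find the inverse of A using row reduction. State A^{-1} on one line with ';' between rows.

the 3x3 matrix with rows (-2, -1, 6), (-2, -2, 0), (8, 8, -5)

inverse = [-1 -43/10 -6/5; 1 19/5 6/5; 0 -4/5 -1/5]

Gauss-Jordan on [A | I]:
R1 <- (1/-2)*R1:  [    1   1/2    -3  |  -1/2     0     0 ]
R2 <- R2 - (-2)*R1:  [  0  -1  -6  |  -1   1   0 ]
R3 <- R3 - (8)*R1:  [  0   4  19  |   4   0   1 ]
R2 <- (1/-1)*R2:  [  0   1   6  |   1  -1   0 ]
R1 <- R1 - (1/2)*R2:  [   1    0   -6  |   -1  1/2    0 ]
R3 <- R3 - (4)*R2:  [  0   0  -5  |   0   4   1 ]
R3 <- (1/-5)*R3:  [    0     0     1  |     0  -4/5  -1/5 ]
R1 <- R1 - (-6)*R3:  [      1       0       0  |      -1  -43/10    -6/5 ]
R2 <- R2 - (6)*R3:  [    0     1     0  |     1  19/5   6/5 ]
Right block of [I | A^{-1}] is the inverse:
[ -1  -43/10  -6/5 ]
[  1    19/5   6/5 ]
[  0    -4/5  -1/5 ]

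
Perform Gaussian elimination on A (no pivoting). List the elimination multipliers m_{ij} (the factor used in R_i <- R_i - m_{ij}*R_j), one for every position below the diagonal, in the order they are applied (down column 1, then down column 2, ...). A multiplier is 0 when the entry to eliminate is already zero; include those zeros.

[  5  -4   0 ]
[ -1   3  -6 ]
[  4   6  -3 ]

multipliers: -1/5, 4/5, 46/11

Forward elimination:
R2 <- R2 - (-1/5)*R1:  [    0  11/5    -6 ]
R3 <- R3 - (4/5)*R1:  [    0  46/5    -3 ]
R3 <- R3 - (46/11)*R2:  [      0       0  243/11 ]
Multipliers (in order of application): m_{21} = -1/5, m_{31} = 4/5, m_{32} = 46/11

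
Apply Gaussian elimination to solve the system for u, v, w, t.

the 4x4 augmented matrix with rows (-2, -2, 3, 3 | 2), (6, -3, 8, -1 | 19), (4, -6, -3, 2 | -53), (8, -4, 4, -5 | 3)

Forward elimination on [A|b]:
R2 <- R2 - (-3)*R1:  [  0  -9  17   8  25 ]
R3 <- R3 - (-2)*R1:  [   0  -10    3    8  -49 ]
R4 <- R4 - (-4)*R1:  [   0  -12   16    7   11 ]
R3 <- R3 - (10/9)*R2:  [      0       0  -143/9    -8/9  -691/9 ]
R4 <- R4 - (4/3)*R2:  [     0      0  -20/3  -11/3  -67/3 ]
R4 <- R4 - (60/143)*R3:  [        0         0         0  -471/143  1413/143 ]
Row echelon form:
[ -2  -2       3         3  |         2 ]
[  0  -9      17         8  |        25 ]
[  0   0  -143/9      -8/9  |    -691/9 ]
[  0   0       0  -471/143  |  1413/143 ]
Back-substitution:
t = (1413/143) / (-471/143) = -3
w = (-691/9 - (-8/9)*(-3)) / (-143/9) = 5
v = (25 - (17)*(5) - (8)*(-3)) / -9 = 4
u = (2 - (-2)*(4) - (3)*(5) - (3)*(-3)) / -2 = -2

(-2, 4, 5, -3)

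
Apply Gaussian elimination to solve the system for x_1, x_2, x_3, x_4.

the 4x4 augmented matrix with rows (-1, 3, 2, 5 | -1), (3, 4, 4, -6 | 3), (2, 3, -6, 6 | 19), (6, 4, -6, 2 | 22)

Forward elimination on [A|b]:
R2 <- R2 - (-3)*R1:  [  0  13  10   9   0 ]
R3 <- R3 - (-2)*R1:  [  0   9  -2  16  17 ]
R4 <- R4 - (-6)*R1:  [  0  22   6  32  16 ]
R3 <- R3 - (9/13)*R2:  [       0        0  -116/13   127/13       17 ]
R4 <- R4 - (22/13)*R2:  [       0        0  -142/13   218/13       16 ]
R4 <- R4 - (71/58)*R3:  [       0        0        0   279/58  -279/58 ]
Row echelon form:
[ -1   3        2       5  |       -1 ]
[  0  13       10       9  |        0 ]
[  0   0  -116/13  127/13  |       17 ]
[  0   0        0  279/58  |  -279/58 ]
Back-substitution:
x_4 = (-279/58) / (279/58) = -1
x_3 = (17 - (127/13)*(-1)) / (-116/13) = -3
x_2 = (0 - (10)*(-3) - (9)*(-1)) / 13 = 3
x_1 = (-1 - (3)*(3) - (2)*(-3) - (5)*(-1)) / -1 = -1

(-1, 3, -3, -1)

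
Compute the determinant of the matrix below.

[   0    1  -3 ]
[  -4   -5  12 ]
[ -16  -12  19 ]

Forward elimination:
R1 <-> R2   (pivot in column 1 was zero)
[  -4   -5  12 ]
[   0    1  -3 ]
[ -16  -12  19 ]
R3 <- R3 - (4)*R1:  [   0    8  -29 ]
R3 <- R3 - (8)*R2:  [  0   0  -5 ]
Upper-triangular form:
[ -4  -5  12 ]
[  0   1  -3 ]
[  0   0  -5 ]
det(A) = (-1)^1 * (-4) * (1) * (-5) = -20  (1 row swap -> sign -1)

det(A) = -20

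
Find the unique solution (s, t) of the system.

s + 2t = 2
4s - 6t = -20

(-2, 2)

Forward elimination on [A|b]:
R2 <- R2 - (4)*R1:  [   0  -14  -28 ]
Row echelon form:
[ 1    2  |    2 ]
[ 0  -14  |  -28 ]
Back-substitution:
t = (-28) / -14 = 2
s = (2 - (2)*(2)) / 1 = -2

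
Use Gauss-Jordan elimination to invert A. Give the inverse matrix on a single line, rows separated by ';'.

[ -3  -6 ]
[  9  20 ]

inverse = [-10/3 -1; 3/2 1/2]

Gauss-Jordan on [A | I]:
R1 <- (1/-3)*R1:  [    1     2  |  -1/3     0 ]
R2 <- R2 - (9)*R1:  [ 0  2  |  3  1 ]
R2 <- (1/2)*R2:  [   0    1  |  3/2  1/2 ]
R1 <- R1 - (2)*R2:  [     1      0  |  -10/3     -1 ]
Right block of [I | A^{-1}] is the inverse:
[ -10/3   -1 ]
[   3/2  1/2 ]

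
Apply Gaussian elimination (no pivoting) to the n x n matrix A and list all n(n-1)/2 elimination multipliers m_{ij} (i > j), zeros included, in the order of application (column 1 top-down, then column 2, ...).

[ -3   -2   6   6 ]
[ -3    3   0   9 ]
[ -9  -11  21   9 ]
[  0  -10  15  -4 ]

multipliers: 1, 3, 0, -1, -2, -1

Forward elimination:
R2 <- R2 - (1)*R1:  [  0   5  -6   3 ]
R3 <- R3 - (3)*R1:  [  0  -5   3  -9 ]
R4: entry in column 1 is already 0 -> m_{41} = 0 (no row operation needed)
R3 <- R3 - (-1)*R2:  [  0   0  -3  -6 ]
R4 <- R4 - (-2)*R2:  [ 0  0  3  2 ]
R4 <- R4 - (-1)*R3:  [  0   0   0  -4 ]
Multipliers (in order of application): m_{21} = 1, m_{31} = 3, m_{41} = 0, m_{32} = -1, m_{42} = -2, m_{43} = -1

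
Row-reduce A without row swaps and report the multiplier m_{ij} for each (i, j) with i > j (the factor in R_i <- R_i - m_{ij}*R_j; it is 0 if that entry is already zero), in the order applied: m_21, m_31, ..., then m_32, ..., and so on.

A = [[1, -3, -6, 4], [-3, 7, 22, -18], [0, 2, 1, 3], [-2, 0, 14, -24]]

Forward elimination:
R2 <- R2 - (-3)*R1:  [  0  -2   4  -6 ]
R3: entry in column 1 is already 0 -> m_{31} = 0 (no row operation needed)
R4 <- R4 - (-2)*R1:  [   0   -6    2  -16 ]
R3 <- R3 - (-1)*R2:  [  0   0   5  -3 ]
R4 <- R4 - (3)*R2:  [   0    0  -10    2 ]
R4 <- R4 - (-2)*R3:  [  0   0   0  -4 ]
Multipliers (in order of application): m_{21} = -3, m_{31} = 0, m_{41} = -2, m_{32} = -1, m_{42} = 3, m_{43} = -2

multipliers: -3, 0, -2, -1, 3, -2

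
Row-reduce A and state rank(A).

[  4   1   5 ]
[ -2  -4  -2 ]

Row reduction:
R2 <- R2 - (-1/2)*R1:  [    0  -7/2   1/2 ]
Row echelon form:
[ 4     1    5 ]
[ 0  -7/2  1/2 ]
Nonzero rows / pivot columns: 2

rank(A) = 2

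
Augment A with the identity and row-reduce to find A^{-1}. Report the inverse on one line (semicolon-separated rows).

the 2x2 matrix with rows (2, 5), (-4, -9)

inverse = [-9/2 -5/2; 2 1]

Gauss-Jordan on [A | I]:
R1 <- (1/2)*R1:  [   1  5/2  |  1/2    0 ]
R2 <- R2 - (-4)*R1:  [ 0  1  |  2  1 ]
R1 <- R1 - (5/2)*R2:  [    1     0  |  -9/2  -5/2 ]
Right block of [I | A^{-1}] is the inverse:
[ -9/2  -5/2 ]
[    2     1 ]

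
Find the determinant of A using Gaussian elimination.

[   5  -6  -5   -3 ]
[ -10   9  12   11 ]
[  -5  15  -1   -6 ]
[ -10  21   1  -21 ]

det(A) = -270

Forward elimination:
R2 <- R2 - (-2)*R1:  [  0  -3   2   5 ]
R3 <- R3 - (-1)*R1:  [  0   9  -6  -9 ]
R4 <- R4 - (-2)*R1:  [   0    9   -9  -27 ]
R3 <- R3 - (-3)*R2:  [ 0  0  0  6 ]
R4 <- R4 - (-3)*R2:  [   0    0   -3  -12 ]
R3 <-> R4   (pivot in column 3 was zero)
[ 5  -6  -5   -3 ]
[ 0  -3   2    5 ]
[ 0   0  -3  -12 ]
[ 0   0   0    6 ]
Upper-triangular form:
[ 5  -6  -5   -3 ]
[ 0  -3   2    5 ]
[ 0   0  -3  -12 ]
[ 0   0   0    6 ]
det(A) = (-1)^1 * (5) * (-3) * (-3) * (6) = -270  (1 row swap -> sign -1)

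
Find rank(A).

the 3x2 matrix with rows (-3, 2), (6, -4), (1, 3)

Row reduction:
R2 <- R2 - (-2)*R1:  [ 0  0 ]
R3 <- R3 - (-1/3)*R1:  [    0  11/3 ]
R2 <-> R3   (pivot in column 2 was zero)
[ -3     2 ]
[  0  11/3 ]
[  0     0 ]
Row echelon form:
[ -3     2 ]
[  0  11/3 ]
[  0     0 ]
Nonzero rows / pivot columns: 2

rank(A) = 2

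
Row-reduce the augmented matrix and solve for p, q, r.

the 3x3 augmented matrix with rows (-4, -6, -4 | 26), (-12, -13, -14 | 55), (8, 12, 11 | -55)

(2, -5, -1)

Forward elimination on [A|b]:
R2 <- R2 - (3)*R1:  [   0    5   -2  -23 ]
R3 <- R3 - (-2)*R1:  [  0   0   3  -3 ]
Row echelon form:
[ -4  -6  -4  |   26 ]
[  0   5  -2  |  -23 ]
[  0   0   3  |   -3 ]
Back-substitution:
r = (-3) / 3 = -1
q = (-23 - (-2)*(-1)) / 5 = -5
p = (26 - (-6)*(-5) - (-4)*(-1)) / -4 = 2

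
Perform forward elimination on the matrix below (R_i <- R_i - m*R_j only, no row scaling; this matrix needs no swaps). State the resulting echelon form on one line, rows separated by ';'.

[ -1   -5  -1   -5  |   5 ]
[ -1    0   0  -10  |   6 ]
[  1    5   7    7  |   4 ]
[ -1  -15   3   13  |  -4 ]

Forward elimination:
R2 <- R2 - (1)*R1:  [  0   5   1  -5   1 ]
R3 <- R3 - (-1)*R1:  [ 0  0  6  2  9 ]
R4 <- R4 - (1)*R1:  [   0  -10    4   18   -9 ]
R4 <- R4 - (-2)*R2:  [  0   0   6   8  -7 ]
R4 <- R4 - (1)*R3:  [   0    0    0    6  -16 ]
Row echelon form:
[ -1  -5  -1  -5  |    5 ]
[  0   5   1  -5  |    1 ]
[  0   0   6   2  |    9 ]
[  0   0   0   6  |  -16 ]

REF = [-1 -5 -1 -5 5; 0 5 1 -5 1; 0 0 6 2 9; 0 0 0 6 -16]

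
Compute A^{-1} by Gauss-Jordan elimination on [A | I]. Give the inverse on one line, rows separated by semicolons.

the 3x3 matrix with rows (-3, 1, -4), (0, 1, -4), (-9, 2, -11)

inverse = [-1/3 1/3 0; 4 -1/3 -4/3; 1 -1/3 -1/3]

Gauss-Jordan on [A | I]:
R1 <- (1/-3)*R1:  [    1  -1/3   4/3  |  -1/3     0     0 ]
R3 <- R3 - (-9)*R1:  [  0  -1   1  |  -3   0   1 ]
R1 <- R1 - (-1/3)*R2:  [    1     0     0  |  -1/3   1/3     0 ]
R3 <- R3 - (-1)*R2:  [  0   0  -3  |  -3   1   1 ]
R3 <- (1/-3)*R3:  [    0     0     1  |     1  -1/3  -1/3 ]
R2 <- R2 - (-4)*R3:  [    0     1     0  |     4  -1/3  -4/3 ]
Right block of [I | A^{-1}] is the inverse:
[ -1/3   1/3     0 ]
[    4  -1/3  -4/3 ]
[    1  -1/3  -1/3 ]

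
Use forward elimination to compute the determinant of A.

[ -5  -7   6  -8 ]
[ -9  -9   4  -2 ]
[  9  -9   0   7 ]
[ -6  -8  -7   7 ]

Forward elimination:
R2 <- R2 - (9/5)*R1:  [     0   18/5  -34/5   62/5 ]
R3 <- R3 - (-9/5)*R1:  [      0  -108/5    54/5   -37/5 ]
R4 <- R4 - (6/5)*R1:  [     0    2/5  -71/5   83/5 ]
R3 <- R3 - (-6)*R2:  [   0    0  -30   67 ]
R4 <- R4 - (1/9)*R2:  [      0       0  -121/9   137/9 ]
R4 <- R4 - (121/270)*R3:  [         0          0          0  -3997/270 ]
Upper-triangular form:
[ -5    -7      6         -8 ]
[  0  18/5  -34/5       62/5 ]
[  0     0    -30         67 ]
[  0     0      0  -3997/270 ]
det(A) = (-1)^0 * (-5) * (18/5) * (-30) * (-3997/270) = -7994  (0 row swaps -> sign +1)

det(A) = -7994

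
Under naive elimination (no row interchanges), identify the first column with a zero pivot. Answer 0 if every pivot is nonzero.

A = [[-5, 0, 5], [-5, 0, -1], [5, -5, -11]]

first zero-pivot column = 2

Naive forward elimination:
R2 <- R2 - (1)*R1:  [  0   0  -6 ]
R3 <- R3 - (-1)*R1:  [  0  -5  -6 ]
Matrix at this point:
[ -5   0   5 ]
[  0   0  -6 ]
[  0  -5  -6 ]
Pivot entry (2,2) is zero but row 3 has -5 in column 2 -> naive elimination stops; a row interchange (e.g. R2 <-> R3) would be required here.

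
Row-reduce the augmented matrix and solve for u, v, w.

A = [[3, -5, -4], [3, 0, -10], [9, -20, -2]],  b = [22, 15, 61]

Forward elimination on [A|b]:
R2 <- R2 - (1)*R1:  [  0   5  -6  -7 ]
R3 <- R3 - (3)*R1:  [  0  -5  10  -5 ]
R3 <- R3 - (-1)*R2:  [   0    0    4  -12 ]
Row echelon form:
[ 3  -5  -4  |   22 ]
[ 0   5  -6  |   -7 ]
[ 0   0   4  |  -12 ]
Back-substitution:
w = (-12) / 4 = -3
v = (-7 - (-6)*(-3)) / 5 = -5
u = (22 - (-5)*(-5) - (-4)*(-3)) / 3 = -5

(-5, -5, -3)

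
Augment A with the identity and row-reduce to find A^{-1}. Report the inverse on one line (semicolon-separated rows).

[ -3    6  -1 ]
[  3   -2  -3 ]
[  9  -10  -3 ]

Gauss-Jordan on [A | I]:
R1 <- (1/-3)*R1:  [    1    -2   1/3  |  -1/3     0     0 ]
R2 <- R2 - (3)*R1:  [  0   4  -4  |   1   1   0 ]
R3 <- R3 - (9)*R1:  [  0   8  -6  |   3   0   1 ]
R2 <- (1/4)*R2:  [   0    1   -1  |  1/4  1/4    0 ]
R1 <- R1 - (-2)*R2:  [    1     0  -5/3  |   1/6   1/2     0 ]
R3 <- R3 - (8)*R2:  [  0   0   2  |   1  -2   1 ]
R3 <- (1/2)*R3:  [   0    0    1  |  1/2   -1  1/2 ]
R1 <- R1 - (-5/3)*R3:  [    1     0     0  |     1  -7/6   5/6 ]
R2 <- R2 - (-1)*R3:  [    0     1     0  |   3/4  -3/4   1/2 ]
Right block of [I | A^{-1}] is the inverse:
[   1  -7/6  5/6 ]
[ 3/4  -3/4  1/2 ]
[ 1/2    -1  1/2 ]

inverse = [1 -7/6 5/6; 3/4 -3/4 1/2; 1/2 -1 1/2]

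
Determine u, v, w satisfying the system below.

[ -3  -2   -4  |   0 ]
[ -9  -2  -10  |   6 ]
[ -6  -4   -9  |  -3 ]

(-4, 0, 3)

Forward elimination on [A|b]:
R2 <- R2 - (3)*R1:  [ 0  4  2  6 ]
R3 <- R3 - (2)*R1:  [  0   0  -1  -3 ]
Row echelon form:
[ -3  -2  -4  |   0 ]
[  0   4   2  |   6 ]
[  0   0  -1  |  -3 ]
Back-substitution:
w = (-3) / -1 = 3
v = (6 - (2)*(3)) / 4 = 0
u = (0 - (-2)*(0) - (-4)*(3)) / -3 = -4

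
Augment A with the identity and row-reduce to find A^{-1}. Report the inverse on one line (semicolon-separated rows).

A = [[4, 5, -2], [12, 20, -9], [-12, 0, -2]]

Gauss-Jordan on [A | I]:
R1 <- (1/4)*R1:  [    1   5/4  -1/2  |   1/4     0     0 ]
R2 <- R2 - (12)*R1:  [  0   5  -3  |  -3   1   0 ]
R3 <- R3 - (-12)*R1:  [  0  15  -8  |   3   0   1 ]
R2 <- (1/5)*R2:  [    0     1  -3/5  |  -3/5   1/5     0 ]
R1 <- R1 - (5/4)*R2:  [    1     0   1/4  |     1  -1/4     0 ]
R3 <- R3 - (15)*R2:  [  0   0   1  |  12  -3   1 ]
R1 <- R1 - (1/4)*R3:  [    1     0     0  |    -2   1/2  -1/4 ]
R2 <- R2 - (-3/5)*R3:  [    0     1     0  |  33/5  -8/5   3/5 ]
Right block of [I | A^{-1}] is the inverse:
[   -2   1/2  -1/4 ]
[ 33/5  -8/5   3/5 ]
[   12    -3     1 ]

inverse = [-2 1/2 -1/4; 33/5 -8/5 3/5; 12 -3 1]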